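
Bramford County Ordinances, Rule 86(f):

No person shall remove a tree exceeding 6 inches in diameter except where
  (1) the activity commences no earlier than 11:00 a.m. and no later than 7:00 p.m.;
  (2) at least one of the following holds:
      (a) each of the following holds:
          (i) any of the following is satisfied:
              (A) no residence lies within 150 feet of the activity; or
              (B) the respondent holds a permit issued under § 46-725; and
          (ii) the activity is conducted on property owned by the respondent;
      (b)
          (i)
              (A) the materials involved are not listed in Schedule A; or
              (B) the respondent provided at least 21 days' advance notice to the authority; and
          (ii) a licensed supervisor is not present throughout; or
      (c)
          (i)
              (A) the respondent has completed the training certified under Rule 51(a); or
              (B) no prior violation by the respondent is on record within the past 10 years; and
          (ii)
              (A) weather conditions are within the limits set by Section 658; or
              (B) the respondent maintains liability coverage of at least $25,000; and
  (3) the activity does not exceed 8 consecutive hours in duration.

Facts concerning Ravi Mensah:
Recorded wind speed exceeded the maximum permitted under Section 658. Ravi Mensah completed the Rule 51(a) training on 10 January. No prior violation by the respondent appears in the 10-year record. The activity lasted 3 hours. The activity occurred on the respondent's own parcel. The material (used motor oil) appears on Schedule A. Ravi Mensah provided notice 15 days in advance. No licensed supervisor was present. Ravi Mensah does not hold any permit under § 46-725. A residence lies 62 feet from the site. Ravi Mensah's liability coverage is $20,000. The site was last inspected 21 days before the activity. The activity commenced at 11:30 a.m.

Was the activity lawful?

No — unlawful.

(1) start within hours — satisfied.
(A) no residence in 150 ft — not satisfied.
(B) holds permit — not met.
(i) = F OR F = false.
(ii) own property — holds.
(a) = F AND T = false.
(A) not (Schedule A material) — not satisfied.
(B) ≥21 days' notice — fails.
So (i) is not satisfied (F OR F).
(ii) not (supervisor present) — satisfied.
(b): F AND T → false.
(A) training certified — met.
(B) no prior violation — satisfied.
(i): T OR T → true.
(A) weather ok — not satisfied.
(B) coverage ≥ $25,000 — not met.
(ii): F OR F → false.
(c): T AND F → false.
(2) = F OR F OR F = false.
(3) ≤ 8 hrs duration — satisfied.
Overall = T AND F AND T = false.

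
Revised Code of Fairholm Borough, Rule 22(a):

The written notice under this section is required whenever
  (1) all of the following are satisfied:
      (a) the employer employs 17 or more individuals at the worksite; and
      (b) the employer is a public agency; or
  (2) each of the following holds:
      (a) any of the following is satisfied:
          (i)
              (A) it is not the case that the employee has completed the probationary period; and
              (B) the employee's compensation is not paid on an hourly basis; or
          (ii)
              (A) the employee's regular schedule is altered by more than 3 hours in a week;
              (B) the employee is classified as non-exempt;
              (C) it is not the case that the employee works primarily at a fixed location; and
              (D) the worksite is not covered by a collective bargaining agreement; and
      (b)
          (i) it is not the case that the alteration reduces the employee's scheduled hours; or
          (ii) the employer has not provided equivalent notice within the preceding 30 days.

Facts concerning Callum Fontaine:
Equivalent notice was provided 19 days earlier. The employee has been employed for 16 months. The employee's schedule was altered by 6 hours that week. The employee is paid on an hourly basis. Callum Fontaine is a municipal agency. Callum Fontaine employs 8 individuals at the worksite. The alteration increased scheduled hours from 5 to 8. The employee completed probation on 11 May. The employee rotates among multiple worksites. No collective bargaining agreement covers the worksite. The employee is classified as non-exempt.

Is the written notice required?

(a) ≥ 17 at site — not satisfied.
(b) public agency — holds.
(1) = F AND T = false.
(A) not (past probation) — fails.
(B) not (hourly-paid) — not met.
So (i) is not satisfied (F AND F).
(A) schedule shift > 3h — holds.
(B) non-exempt — met.
(C) not (fixed location) — holds.
(D) no CBA — satisfied.
(ii): T AND T AND T AND T → true.
(a): F OR T → true.
(i) not (hours reduced) — satisfied.
(ii) no recent notice — not met.
So (b) is satisfied (T OR F).
So (2) is satisfied (T AND T).
Overall: F OR T → true.

Yes — required.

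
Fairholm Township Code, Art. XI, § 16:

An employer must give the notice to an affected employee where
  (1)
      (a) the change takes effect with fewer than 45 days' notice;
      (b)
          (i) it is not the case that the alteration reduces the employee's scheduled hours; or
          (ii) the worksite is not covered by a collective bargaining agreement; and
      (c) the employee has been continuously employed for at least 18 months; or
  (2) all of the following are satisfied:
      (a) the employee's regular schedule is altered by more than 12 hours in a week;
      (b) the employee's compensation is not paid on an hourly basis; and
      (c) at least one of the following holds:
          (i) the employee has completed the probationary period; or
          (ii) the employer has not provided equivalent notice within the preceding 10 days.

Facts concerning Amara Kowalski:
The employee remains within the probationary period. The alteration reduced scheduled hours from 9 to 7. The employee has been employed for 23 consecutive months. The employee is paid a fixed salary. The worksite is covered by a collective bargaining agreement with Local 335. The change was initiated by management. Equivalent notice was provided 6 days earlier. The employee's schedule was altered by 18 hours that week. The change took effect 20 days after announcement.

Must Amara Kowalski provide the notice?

(a) < 45 days' notice — satisfied.
(i) not (hours reduced) — fails.
(ii) no CBA — not met.
(b) = F OR F = false.
(c) tenure ≥ 18 mo. — met.
(1): T AND F AND T → false.
(a) schedule shift > 12h — met.
(b) not (hourly-paid) — holds.
(i) past probation — not met.
(ii) no recent notice — fails.
(c) = F OR F = false.
So (2) is not satisfied (T AND T AND F).
Overall: F OR F → false.

No — not required.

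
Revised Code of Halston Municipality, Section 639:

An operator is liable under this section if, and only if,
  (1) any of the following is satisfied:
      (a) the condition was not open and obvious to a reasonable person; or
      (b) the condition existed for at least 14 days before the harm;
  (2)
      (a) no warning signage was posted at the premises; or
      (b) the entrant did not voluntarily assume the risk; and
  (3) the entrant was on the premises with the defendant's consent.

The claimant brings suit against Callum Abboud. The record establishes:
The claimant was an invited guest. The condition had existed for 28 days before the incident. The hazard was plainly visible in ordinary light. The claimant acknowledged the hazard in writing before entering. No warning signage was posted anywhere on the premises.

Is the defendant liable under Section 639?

(a) not open/obvious — not satisfied.
(b) condition ≥14 days old — met.
(1) = F OR T = true.
(a) no signage posted — met.
(b) no assumed risk — fails.
(2): T OR F → true.
(3) consent to enter — holds.
Overall: T AND T AND T → true.

Yes — liable.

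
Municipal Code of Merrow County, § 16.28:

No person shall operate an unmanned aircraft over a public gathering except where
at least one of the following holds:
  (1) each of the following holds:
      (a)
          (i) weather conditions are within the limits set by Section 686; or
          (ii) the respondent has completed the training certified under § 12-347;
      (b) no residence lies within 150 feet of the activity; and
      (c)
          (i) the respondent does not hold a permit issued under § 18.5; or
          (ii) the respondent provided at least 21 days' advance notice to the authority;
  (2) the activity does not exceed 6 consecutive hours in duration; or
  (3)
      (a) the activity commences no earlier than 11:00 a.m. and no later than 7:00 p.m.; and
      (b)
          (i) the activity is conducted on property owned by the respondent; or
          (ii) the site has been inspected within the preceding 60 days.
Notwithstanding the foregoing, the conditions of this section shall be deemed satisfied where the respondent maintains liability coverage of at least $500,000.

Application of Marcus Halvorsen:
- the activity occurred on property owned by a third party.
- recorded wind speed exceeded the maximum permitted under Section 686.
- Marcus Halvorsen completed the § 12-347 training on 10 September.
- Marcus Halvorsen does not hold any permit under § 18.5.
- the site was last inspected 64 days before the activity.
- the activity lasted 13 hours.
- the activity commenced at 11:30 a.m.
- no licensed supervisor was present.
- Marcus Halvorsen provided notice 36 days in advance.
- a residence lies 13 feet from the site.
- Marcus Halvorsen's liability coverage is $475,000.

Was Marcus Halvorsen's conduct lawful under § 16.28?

No — unlawful.

(i) weather ok — not met.
(ii) training certified — met.
(a): F OR T → true.
(b) no residence in 150 ft — not met.
(i) not (holds permit) — holds.
(ii) ≥21 days' notice — satisfied.
(c) = T OR T = true.
(1): T AND F AND T → false.
(2) ≤ 6 hrs duration — not met.
(a) start within hours — holds.
(i) own property — not satisfied.
(ii) site inspected — not satisfied.
(b) = F OR F = false.
(3) = T AND F = false.
Overall = F OR F OR F = false.
Exception (coverage ≥ $500,000) — not satisfied.
Result: main false OR exception false → false.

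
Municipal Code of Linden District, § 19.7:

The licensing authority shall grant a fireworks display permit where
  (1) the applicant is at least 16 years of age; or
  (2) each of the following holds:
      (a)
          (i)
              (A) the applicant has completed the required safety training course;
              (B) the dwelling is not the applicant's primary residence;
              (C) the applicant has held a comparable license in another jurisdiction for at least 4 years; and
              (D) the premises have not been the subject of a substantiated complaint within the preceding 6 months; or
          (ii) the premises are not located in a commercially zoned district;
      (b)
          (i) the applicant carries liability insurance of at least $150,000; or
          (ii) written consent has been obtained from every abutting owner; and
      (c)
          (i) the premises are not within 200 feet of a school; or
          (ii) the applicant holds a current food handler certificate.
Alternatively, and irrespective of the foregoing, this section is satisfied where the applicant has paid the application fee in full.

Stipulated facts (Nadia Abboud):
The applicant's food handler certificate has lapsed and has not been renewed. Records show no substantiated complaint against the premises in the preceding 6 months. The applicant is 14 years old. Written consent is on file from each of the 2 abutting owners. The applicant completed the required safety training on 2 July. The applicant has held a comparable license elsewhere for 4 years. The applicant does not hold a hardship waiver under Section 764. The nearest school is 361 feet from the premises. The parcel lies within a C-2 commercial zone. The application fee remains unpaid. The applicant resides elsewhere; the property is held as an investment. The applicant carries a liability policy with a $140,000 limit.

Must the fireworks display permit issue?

Yes — granted.

(1) age ≥ 16 — fails.
(A) safety training — satisfied.
(B) not (primary residence) — holds.
(C) prior license ≥ 4 yr — holds.
(D) no complaint in 6 mo. — satisfied.
(i): T AND T AND T AND T → true.
(ii) not (commercially zoned) — fails.
So (a) is satisfied (T OR F).
(i) insurance ≥ $150,000 — not met.
(ii) all abutters consent — satisfied.
(b) = F OR T = true.
(i) ≥200 ft from school — holds.
(ii) food handler cert. — fails.
(c): T OR F → true.
(2) = T AND T AND T = true.
Overall: F OR T → true.
Exception (fee paid) — not satisfied.
Result: main true OR exception false → true.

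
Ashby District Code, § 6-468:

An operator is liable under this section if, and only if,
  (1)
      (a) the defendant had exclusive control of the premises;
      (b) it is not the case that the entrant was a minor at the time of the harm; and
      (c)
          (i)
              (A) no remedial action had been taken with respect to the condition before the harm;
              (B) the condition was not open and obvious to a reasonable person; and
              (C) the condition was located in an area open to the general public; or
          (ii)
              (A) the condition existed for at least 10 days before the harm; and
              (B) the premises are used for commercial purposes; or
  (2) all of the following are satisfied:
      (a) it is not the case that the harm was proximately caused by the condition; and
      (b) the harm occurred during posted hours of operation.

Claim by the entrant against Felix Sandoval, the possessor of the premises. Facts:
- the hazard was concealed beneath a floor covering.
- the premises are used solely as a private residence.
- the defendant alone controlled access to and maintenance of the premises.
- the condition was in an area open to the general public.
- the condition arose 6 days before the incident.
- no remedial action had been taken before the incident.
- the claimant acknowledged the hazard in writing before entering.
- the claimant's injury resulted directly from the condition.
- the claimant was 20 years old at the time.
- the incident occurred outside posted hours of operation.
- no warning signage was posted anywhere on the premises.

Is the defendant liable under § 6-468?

Yes — liable.

(a) exclusive control — holds.
(b) not (entrant a minor) — holds.
(A) no remedial action — met.
(B) not open/obvious — met.
(C) public area — holds.
(i): T AND T AND T → true.
(A) condition ≥10 days old — fails.
(B) commercial use — fails.
(ii) = F AND F = false.
(c) = T OR F = true.
(1) = T AND T AND T = true.
(a) not (proximate cause) — not met.
(b) during posted hours — fails.
So (2) is not satisfied (F AND F).
Overall = T OR F = true.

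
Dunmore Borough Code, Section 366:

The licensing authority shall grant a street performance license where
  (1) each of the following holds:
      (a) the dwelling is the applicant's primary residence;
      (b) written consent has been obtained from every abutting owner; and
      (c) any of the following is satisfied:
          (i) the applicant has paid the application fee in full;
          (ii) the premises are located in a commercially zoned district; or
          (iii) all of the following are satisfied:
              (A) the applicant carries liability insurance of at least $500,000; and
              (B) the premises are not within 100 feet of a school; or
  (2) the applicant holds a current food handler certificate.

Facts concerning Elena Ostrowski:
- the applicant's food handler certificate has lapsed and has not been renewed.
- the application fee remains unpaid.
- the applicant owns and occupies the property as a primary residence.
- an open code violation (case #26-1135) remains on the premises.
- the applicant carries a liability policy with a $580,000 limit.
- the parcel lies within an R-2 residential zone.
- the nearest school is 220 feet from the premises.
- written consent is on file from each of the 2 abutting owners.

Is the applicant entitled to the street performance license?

(a) primary residence — holds.
(b) all abutters consent — satisfied.
(i) fee paid — fails.
(ii) commercially zoned — fails.
(A) insurance ≥ $500,000 — satisfied.
(B) ≥100 ft from school — satisfied.
(iii) = T AND T = true.
(c) = F OR F OR T = true.
So (1) is satisfied (T AND T AND T).
(2) food handler cert. — fails.
So Overall is satisfied (T OR F).

Yes — granted.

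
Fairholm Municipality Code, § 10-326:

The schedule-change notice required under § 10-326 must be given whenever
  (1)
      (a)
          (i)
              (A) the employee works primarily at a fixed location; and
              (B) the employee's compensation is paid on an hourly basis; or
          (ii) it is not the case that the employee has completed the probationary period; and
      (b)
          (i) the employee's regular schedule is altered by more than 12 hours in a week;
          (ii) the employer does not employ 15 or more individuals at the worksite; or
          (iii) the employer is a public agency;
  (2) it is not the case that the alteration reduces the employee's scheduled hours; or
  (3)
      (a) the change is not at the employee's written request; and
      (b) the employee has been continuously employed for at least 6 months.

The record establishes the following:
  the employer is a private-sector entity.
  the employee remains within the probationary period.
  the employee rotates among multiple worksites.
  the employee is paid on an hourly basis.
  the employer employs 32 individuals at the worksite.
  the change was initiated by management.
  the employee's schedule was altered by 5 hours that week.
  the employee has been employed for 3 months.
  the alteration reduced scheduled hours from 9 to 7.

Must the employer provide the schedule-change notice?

No — not required.

(A) fixed location — not satisfied.
(B) hourly-paid — satisfied.
(i) = F AND T = false.
(ii) not (past probation) — satisfied.
(a) = F OR T = true.
(i) schedule shift > 12h — fails.
(ii) not (≥ 15 at site) — not met.
(iii) public agency — not satisfied.
(b): F OR F OR F → false.
(1): T AND F → false.
(2) not (hours reduced) — not satisfied.
(a) not employee-requested — met.
(b) tenure ≥ 6 mo. — not satisfied.
So (3) is not satisfied (T AND F).
Overall: F OR F OR F → false.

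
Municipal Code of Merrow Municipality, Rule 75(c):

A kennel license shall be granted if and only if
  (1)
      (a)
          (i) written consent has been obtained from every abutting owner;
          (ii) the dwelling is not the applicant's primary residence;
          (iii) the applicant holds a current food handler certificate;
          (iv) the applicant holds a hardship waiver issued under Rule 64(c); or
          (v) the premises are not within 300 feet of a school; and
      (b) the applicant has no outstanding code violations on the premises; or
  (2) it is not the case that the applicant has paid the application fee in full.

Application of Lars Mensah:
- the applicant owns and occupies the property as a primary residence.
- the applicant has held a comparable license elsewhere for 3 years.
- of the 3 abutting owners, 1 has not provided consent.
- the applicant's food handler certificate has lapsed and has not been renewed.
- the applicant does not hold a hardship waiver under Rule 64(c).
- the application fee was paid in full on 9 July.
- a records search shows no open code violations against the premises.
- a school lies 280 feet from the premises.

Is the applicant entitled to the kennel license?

(i) all abutters consent — fails.
(ii) not (primary residence) — not satisfied.
(iii) food handler cert. — not met.
(iv) hardship waiver — fails.
(v) ≥300 ft from school — not met.
So (a) is not satisfied (F OR F OR F OR F OR F).
(b) no code violations — holds.
So (1) is not satisfied (F AND T).
(2) not (fee paid) — not satisfied.
Overall = F OR F = false.

No — denied.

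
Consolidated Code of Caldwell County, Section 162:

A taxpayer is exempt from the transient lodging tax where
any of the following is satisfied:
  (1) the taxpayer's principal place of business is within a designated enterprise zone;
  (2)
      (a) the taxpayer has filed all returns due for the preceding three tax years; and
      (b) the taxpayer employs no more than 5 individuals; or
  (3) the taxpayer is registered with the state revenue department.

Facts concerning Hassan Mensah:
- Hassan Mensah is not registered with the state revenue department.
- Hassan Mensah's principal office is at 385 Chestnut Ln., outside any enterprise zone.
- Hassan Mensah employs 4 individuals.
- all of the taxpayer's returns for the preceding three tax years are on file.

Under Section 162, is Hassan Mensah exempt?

Yes — exempt.

(1) in enterprise zone — not met.
(a) returns current — satisfied.
(b) ≤ 5 employees — satisfied.
(2) = T AND T = true.
(3) state-registered — not met.
Overall: F OR T OR F → true.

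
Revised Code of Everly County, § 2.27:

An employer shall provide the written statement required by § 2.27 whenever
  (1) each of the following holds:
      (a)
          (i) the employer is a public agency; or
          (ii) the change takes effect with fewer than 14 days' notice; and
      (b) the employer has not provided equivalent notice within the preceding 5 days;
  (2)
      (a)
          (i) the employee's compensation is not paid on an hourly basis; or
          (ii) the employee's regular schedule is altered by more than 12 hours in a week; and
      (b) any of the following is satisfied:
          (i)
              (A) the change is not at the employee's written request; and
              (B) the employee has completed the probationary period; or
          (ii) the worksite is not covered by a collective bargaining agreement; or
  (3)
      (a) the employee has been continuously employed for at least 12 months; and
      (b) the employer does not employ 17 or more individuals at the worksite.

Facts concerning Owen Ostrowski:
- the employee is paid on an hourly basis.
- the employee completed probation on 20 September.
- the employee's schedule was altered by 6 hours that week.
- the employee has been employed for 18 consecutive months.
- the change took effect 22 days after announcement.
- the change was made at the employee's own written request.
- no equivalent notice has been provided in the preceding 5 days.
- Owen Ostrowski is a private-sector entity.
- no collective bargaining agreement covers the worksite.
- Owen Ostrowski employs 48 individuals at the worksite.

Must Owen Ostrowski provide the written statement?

(i) public agency — not met.
(ii) < 14 days' notice — not satisfied.
(a) = F OR F = false.
(b) no recent notice — holds.
So (1) is not satisfied (F AND T).
(i) not (hourly-paid) — fails.
(ii) schedule shift > 12h — fails.
(a) = F OR F = false.
(A) not employee-requested — not met.
(B) past probation — holds.
So (i) is not satisfied (F AND T).
(ii) no CBA — satisfied.
(b) = F OR T = true.
So (2) is not satisfied (F AND T).
(a) tenure ≥ 12 mo. — met.
(b) not (≥ 17 at site) — not met.
(3): T AND F → false.
So Overall is not satisfied (F OR F OR F).

No — not required.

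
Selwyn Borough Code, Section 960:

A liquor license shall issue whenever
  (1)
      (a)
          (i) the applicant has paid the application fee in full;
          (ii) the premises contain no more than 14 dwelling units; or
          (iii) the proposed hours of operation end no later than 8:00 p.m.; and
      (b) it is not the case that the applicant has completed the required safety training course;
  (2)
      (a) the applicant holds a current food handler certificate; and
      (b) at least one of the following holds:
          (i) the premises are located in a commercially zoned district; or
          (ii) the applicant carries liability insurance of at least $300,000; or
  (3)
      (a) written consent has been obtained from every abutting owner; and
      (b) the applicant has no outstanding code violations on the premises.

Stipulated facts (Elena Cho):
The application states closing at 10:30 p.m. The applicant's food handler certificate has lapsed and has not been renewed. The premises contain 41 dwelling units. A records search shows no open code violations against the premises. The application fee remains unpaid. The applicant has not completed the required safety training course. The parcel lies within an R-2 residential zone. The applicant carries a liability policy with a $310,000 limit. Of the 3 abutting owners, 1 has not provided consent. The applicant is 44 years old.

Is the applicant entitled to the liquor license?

No — denied.

(i) fee paid — not satisfied.
(ii) ≤ 14 units — fails.
(iii) closes by 8 p.m. — fails.
So (a) is not satisfied (F OR F OR F).
(b) not (safety training) — holds.
(1): F AND T → false.
(a) food handler cert. — not met.
(i) commercially zoned — not met.
(ii) insurance ≥ $300,000 — satisfied.
So (b) is satisfied (F OR T).
(2) = F AND T = false.
(a) all abutters consent — not satisfied.
(b) no code violations — holds.
(3) = F AND T = false.
Overall: F OR F OR F → false.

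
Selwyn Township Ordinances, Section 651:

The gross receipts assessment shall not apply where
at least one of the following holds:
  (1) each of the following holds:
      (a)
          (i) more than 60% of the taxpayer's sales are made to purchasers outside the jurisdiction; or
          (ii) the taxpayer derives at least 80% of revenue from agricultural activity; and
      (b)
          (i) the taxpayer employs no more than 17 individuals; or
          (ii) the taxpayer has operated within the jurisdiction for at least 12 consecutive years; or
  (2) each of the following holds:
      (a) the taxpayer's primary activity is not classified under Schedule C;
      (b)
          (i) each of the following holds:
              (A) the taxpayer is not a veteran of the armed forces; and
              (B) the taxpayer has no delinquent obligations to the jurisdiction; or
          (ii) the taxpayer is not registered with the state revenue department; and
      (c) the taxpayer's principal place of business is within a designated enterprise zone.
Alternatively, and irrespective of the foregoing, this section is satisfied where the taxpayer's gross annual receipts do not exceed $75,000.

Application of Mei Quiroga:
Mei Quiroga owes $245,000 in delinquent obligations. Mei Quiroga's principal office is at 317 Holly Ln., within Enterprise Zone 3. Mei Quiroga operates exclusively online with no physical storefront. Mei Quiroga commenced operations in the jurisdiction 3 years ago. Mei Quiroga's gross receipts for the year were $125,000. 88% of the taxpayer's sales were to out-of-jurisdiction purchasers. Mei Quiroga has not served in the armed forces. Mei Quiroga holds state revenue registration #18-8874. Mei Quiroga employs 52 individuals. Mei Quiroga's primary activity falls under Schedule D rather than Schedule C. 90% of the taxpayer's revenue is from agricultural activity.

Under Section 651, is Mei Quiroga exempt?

(i) >60% out-of-jur. sales — met.
(ii) ≥80% agricultural — met.
So (a) is satisfied (T OR T).
(i) ≤ 17 employees — not satisfied.
(ii) ≥ 12 yrs in jurisdiction — fails.
(b) = F OR F = false.
So (1) is not satisfied (T AND F).
(a) not (Schedule C activity) — met.
(A) not (veteran) — satisfied.
(B) no delinquency — not satisfied.
(i) = T AND F = false.
(ii) not (state-registered) — not satisfied.
(b): F OR F → false.
(c) in enterprise zone — satisfied.
(2) = T AND F AND T = false.
So Overall is not satisfied (F OR F).
Exception (receipts ≤ $75,000) — not satisfied.
Result: main false OR exception false → false.

No — not exempt.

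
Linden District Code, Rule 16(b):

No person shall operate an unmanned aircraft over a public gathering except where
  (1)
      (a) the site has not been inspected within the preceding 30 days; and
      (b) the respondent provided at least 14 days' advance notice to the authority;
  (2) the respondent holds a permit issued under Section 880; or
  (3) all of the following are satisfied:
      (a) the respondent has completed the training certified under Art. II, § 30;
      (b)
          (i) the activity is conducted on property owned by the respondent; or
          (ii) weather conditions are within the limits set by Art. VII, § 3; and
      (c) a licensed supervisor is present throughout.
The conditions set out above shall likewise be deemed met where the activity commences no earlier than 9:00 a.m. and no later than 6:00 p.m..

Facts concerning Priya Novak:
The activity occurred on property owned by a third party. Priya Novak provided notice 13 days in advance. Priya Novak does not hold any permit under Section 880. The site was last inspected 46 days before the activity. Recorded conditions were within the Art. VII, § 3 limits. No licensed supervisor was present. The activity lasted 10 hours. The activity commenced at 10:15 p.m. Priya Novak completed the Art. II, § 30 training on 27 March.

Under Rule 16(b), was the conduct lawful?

(a) not (site inspected) — met.
(b) ≥14 days' notice — fails.
(1) = T AND F = false.
(2) holds permit — not met.
(a) training certified — satisfied.
(i) own property — not satisfied.
(ii) weather ok — holds.
(b) = F OR T = true.
(c) supervisor present — not satisfied.
So (3) is not satisfied (T AND T AND F).
Overall: F OR F OR F → false.
Exception (start within hours) — not satisfied.
Result: main false OR exception false → false.

No — unlawful.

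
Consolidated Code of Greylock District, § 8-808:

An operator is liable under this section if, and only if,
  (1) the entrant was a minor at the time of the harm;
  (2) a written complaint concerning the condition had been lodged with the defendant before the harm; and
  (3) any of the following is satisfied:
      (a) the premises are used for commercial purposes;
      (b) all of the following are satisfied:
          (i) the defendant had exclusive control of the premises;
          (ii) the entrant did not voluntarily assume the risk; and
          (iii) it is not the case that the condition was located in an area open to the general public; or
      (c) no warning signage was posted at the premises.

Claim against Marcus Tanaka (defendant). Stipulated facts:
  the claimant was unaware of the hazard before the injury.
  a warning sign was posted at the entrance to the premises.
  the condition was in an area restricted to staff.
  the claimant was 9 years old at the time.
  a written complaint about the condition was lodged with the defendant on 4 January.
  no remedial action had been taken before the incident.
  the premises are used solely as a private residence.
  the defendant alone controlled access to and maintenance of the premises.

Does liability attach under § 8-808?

(1) entrant a minor — holds.
(2) complaint lodged — met.
(a) commercial use — fails.
(i) exclusive control — holds.
(ii) no assumed risk — satisfied.
(iii) not (public area) — holds.
So (b) is satisfied (T AND T AND T).
(c) no signage posted — not met.
(3) = F OR T OR F = true.
Overall: T AND T AND T → true.

Yes — liable.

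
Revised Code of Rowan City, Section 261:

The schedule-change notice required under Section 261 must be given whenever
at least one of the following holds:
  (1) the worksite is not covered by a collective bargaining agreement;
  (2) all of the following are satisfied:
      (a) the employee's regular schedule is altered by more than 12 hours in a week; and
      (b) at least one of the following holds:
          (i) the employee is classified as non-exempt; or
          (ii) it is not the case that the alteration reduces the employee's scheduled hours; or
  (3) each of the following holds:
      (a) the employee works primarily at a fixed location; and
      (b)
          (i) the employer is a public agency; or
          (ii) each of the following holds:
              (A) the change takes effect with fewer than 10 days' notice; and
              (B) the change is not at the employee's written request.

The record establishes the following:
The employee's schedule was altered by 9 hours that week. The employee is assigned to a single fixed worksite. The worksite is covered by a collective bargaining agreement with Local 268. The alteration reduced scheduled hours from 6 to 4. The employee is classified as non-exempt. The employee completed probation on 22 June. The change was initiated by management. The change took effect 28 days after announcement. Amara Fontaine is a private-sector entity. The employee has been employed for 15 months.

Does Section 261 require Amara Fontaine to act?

(1) no CBA — not met.
(a) schedule shift > 12h — not met.
(i) non-exempt — holds.
(ii) not (hours reduced) — fails.
(b) = T OR F = true.
(2) = F AND T = false.
(a) fixed location — holds.
(i) public agency — not met.
(A) < 10 days' notice — not met.
(B) not employee-requested — satisfied.
(ii) = F AND T = false.
So (b) is not satisfied (F OR F).
(3): T AND F → false.
So Overall is not satisfied (F OR F OR F).

No — not required.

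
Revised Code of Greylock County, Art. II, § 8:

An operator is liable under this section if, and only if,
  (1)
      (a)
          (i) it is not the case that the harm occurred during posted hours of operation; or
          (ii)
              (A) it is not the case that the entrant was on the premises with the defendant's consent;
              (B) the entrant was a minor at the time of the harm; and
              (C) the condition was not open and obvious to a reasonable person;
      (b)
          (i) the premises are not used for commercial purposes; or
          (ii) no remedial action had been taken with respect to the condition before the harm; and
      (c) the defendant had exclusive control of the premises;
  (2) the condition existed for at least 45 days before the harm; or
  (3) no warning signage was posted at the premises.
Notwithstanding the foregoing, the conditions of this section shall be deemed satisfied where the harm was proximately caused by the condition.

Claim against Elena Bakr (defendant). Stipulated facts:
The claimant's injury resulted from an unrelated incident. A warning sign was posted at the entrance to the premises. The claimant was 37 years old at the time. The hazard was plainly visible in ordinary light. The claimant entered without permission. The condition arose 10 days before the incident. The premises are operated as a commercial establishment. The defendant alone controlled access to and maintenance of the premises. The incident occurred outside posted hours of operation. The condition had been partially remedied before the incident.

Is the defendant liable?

No — not liable.

(i) not (during posted hours) — met.
(A) not (consent to enter) — holds.
(B) entrant a minor — not satisfied.
(C) not open/obvious — not satisfied.
(ii): T AND F AND F → false.
(a) = T OR F = true.
(i) not (commercial use) — not satisfied.
(ii) no remedial action — fails.
So (b) is not satisfied (F OR F).
(c) exclusive control — holds.
(1): T AND F AND T → false.
(2) condition ≥45 days old — fails.
(3) no signage posted — fails.
Overall: F OR F OR F → false.
Exception (proximate cause) — not satisfied.
Result: main false OR exception false → false.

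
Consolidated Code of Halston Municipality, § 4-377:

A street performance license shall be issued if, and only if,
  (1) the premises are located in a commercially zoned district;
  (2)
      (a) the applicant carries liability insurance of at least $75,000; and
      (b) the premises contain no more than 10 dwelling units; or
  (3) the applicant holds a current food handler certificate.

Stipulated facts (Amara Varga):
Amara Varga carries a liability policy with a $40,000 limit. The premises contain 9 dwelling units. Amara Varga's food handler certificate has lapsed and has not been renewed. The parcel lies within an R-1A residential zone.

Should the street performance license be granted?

(1) commercially zoned — not satisfied.
(a) insurance ≥ $75,000 — fails.
(b) ≤ 10 units — met.
(2) = F AND T = false.
(3) food handler cert. — fails.
Overall = F OR F OR F = false.

No — denied.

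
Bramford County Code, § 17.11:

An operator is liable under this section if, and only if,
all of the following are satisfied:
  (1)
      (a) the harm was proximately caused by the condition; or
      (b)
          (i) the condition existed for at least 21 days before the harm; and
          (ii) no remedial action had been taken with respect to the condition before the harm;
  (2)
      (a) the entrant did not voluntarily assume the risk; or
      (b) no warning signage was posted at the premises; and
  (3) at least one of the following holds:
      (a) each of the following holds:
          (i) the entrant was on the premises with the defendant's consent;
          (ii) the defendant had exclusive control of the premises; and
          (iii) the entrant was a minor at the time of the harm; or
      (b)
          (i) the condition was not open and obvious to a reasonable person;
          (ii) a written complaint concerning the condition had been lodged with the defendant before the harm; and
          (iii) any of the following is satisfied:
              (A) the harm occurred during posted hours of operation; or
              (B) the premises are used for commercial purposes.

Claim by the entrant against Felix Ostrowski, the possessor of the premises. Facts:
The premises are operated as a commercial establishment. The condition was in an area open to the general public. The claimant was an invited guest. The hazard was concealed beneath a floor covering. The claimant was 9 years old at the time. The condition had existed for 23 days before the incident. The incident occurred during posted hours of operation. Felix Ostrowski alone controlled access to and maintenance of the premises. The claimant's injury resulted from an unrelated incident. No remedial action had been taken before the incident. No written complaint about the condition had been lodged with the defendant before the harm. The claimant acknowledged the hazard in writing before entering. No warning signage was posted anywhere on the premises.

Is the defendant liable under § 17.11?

(a) proximate cause — fails.
(i) condition ≥21 days old — met.
(ii) no remedial action — met.
So (b) is satisfied (T AND T).
(1): F OR T → true.
(a) no assumed risk — fails.
(b) no signage posted — satisfied.
So (2) is satisfied (F OR T).
(i) consent to enter — holds.
(ii) exclusive control — met.
(iii) entrant a minor — satisfied.
(a): T AND T AND T → true.
(i) not open/obvious — satisfied.
(ii) complaint lodged — not satisfied.
(A) during posted hours — satisfied.
(B) commercial use — holds.
So (iii) is satisfied (T OR T).
(b): T AND F AND T → false.
So (3) is satisfied (T OR F).
So Overall is satisfied (T AND T AND T).

Yes — liable.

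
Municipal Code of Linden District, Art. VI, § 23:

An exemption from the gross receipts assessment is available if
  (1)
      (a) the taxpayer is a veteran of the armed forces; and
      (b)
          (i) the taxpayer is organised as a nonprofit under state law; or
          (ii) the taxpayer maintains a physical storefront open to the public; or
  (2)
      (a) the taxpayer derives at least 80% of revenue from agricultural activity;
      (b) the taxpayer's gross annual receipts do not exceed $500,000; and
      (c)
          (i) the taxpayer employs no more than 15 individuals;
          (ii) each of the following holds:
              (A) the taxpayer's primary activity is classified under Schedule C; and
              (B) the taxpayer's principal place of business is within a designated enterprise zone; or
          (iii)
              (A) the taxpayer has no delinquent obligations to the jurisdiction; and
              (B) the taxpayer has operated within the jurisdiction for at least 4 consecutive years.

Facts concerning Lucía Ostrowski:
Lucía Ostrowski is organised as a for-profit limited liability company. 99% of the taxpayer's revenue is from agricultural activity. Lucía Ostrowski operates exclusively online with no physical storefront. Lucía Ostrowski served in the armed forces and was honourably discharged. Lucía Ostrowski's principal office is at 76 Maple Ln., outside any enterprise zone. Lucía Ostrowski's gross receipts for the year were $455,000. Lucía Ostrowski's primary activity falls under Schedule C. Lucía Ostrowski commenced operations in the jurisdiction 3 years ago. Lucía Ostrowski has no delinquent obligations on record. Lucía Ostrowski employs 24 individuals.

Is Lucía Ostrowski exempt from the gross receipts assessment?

No — not exempt.

(a) veteran — met.
(i) nonprofit — fails.
(ii) has storefront — fails.
(b): F OR F → false.
(1): T AND F → false.
(a) ≥80% agricultural — holds.
(b) receipts ≤ $500,000 — holds.
(i) ≤ 15 employees — fails.
(A) Schedule C activity — satisfied.
(B) in enterprise zone — not met.
(ii) = T AND F = false.
(A) no delinquency — satisfied.
(B) ≥ 4 yrs in jurisdiction — not met.
(iii): T AND F → false.
(c) = F OR F OR F = false.
(2) = T AND T AND F = false.
Overall = F OR F = false.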